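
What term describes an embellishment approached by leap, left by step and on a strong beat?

Approach: by leap. Departure: by step. Metric position: strong.
Leap in, step out, in a metrically strong position — an appoggiatura. (It is the mirror image of the escape tone, which steps in and leaps out from a weak position.)

Appoggiatura.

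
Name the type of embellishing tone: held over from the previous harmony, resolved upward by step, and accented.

Retardation.

Approach: by preparation — the pitch is first a chord tone, then held (tied or repeated) while the harmony changes under it. Departure: up by step. Metric position: strong.
A prepared dissonance that resolves upward by step — a retardation. (The same figure resolving downward would be a suspension.)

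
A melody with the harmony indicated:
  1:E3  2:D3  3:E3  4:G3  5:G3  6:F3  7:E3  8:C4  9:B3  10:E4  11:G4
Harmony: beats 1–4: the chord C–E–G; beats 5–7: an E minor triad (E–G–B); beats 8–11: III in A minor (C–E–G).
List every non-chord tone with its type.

D3 (beat 2) — neighbor tone; F3 (beat 6) — passing tone; B3 (beat 9) — escape tone.

The harmony at that moment is C major triad (C, E, G); D3 is not a chord tone.
It is approached by step down from E3 and left by step up to E3.
Step away and step back to the same note — a neighbor tone (lower neighbor).
The harmony at that moment is E minor triad (E, G, B); F3 is not a chord tone.
It is approached by step down from G3 and left by step down to E3.
Step in, step out in the same direction — a passing tone.
The harmony at that moment is C major triad (C, E, G); B3 is not a chord tone.
It is approached by step down from C4 and left by leap up to E4.
Step in, leap out — an escape tone.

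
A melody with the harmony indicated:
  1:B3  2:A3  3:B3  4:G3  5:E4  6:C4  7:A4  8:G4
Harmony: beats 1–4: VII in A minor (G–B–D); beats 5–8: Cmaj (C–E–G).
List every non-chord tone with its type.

A3 (beat 2) — neighbor tone; A4 (beat 7) — appoggiatura.

The harmony at that moment is G major triad (G, B, D); A3 is not a chord tone.
It is approached by step down from B3 and left by step up to B3.
Step away and step back to the same note — a neighbor tone (lower neighbor).
The harmony at that moment is C major triad (C, E, G); A4 is not a chord tone.
It is approached by leap up from C4 and left by step down to G4.
Leap in, step out — an appoggiatura.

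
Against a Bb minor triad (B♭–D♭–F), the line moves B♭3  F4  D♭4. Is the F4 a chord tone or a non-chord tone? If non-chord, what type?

Chord tone (the fifth of Bb minor triad).

Bb minor triad contains B♭, D♭, F; F is the fifth, so it is a chord tone.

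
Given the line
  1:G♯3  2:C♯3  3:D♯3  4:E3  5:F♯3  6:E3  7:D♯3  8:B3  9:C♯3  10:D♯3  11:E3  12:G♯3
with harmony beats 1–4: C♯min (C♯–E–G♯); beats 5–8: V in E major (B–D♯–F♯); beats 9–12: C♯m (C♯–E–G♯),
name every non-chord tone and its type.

D♯3 (beat 3) — passing tone; E3 (beat 6) — passing tone; D♯3 (beat 10) — passing tone.

The harmony at that moment is C♯ minor triad (C♯, E, G♯); D♯3 is not a chord tone.
It is approached by step up from C♯3 and left by step up to E3.
Step in, step out in the same direction — a passing tone.
The harmony at that moment is B major triad (B, D♯, F♯); E3 is not a chord tone.
It is approached by step down from F♯3 and left by step down to D♯3.
Step in, step out in the same direction — a passing tone.
The harmony at that moment is C♯ minor triad (C♯, E, G♯); D♯3 is not a chord tone.
It is approached by step up from C♯3 and left by step up to E3.
Step in, step out in the same direction — a passing tone.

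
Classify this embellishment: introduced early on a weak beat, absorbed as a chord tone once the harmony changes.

Approach: ahead of the chord change (typically by step), so it is dissonant against the current harmony. Departure: none — the same pitch is restated or held and is a chord tone of the new harmony.
Dissonant first, consonant once the harmony catches up: the note simply arrives early — an anticipation. (The reverse timing, consonant first and dissonant after the change, would be a suspension or retardation.)

Anticipation.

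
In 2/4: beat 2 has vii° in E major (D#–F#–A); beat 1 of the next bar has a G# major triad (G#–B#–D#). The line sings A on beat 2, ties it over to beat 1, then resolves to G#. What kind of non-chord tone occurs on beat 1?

Suspension.

The harmony at that moment is G# major triad (G#, B#, D#); A is not a chord tone.
It is held over (the same pitch as the preceding A) and left by step down to G#.
Held over from the previous chord and resolving down by step — a suspension.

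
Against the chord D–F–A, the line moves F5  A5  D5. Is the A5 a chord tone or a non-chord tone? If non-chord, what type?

Chord tone (the fifth of D minor triad).

D minor triad contains D, F, A; A is the fifth, so it is a chord tone.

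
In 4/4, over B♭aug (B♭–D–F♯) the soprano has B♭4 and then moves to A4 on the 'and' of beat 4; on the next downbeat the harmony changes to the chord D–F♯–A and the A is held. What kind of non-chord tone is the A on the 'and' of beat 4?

Anticipation.

The harmony at that moment is B♭ augmented triad (B♭, D, F♯); A4 is not a chord tone.
It is approached by step down from B♭4 and then sustained as the same pitch into the next harmony.
Arriving early and becoming a chord tone when the harmony changes — an anticipation.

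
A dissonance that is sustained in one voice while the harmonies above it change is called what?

Approach: none. Departure: none — a single pitch is sustained while the chords change around it, passing through harmonies that do not contain it.
No melodic motion at all; the dissonance is created entirely by the moving harmonies against the stationary note — a pedal tone (pedal point).

Pedal tone.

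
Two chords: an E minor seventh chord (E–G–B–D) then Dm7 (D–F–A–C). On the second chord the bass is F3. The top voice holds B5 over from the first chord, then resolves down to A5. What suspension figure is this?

4–3 suspension.

At the second chord the bass is F3. The suspended B5 lies a fourth above the bass; after resolving down by step to A5, the interval above the bass becomes a third.
Suspension figures are named by those two intervals: 4–3.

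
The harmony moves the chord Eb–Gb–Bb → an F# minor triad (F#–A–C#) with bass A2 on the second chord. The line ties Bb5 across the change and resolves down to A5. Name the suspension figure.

9–8 suspension.

At the second chord the bass is A2. The suspended Bb5 lies a ninth above the bass; after resolving down by step to A5, the interval above the bass becomes an octave.
Suspension figures are named by those two intervals: 9–8.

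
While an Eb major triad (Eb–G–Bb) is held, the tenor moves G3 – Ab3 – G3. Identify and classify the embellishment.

The harmony at that moment is Eb major triad (Eb, G, Bb); Ab3 is not a chord tone.
It is approached by step up from G3 and left by step down to G3.
Step away and step back to the same note — a neighbor tone (upper neighbor).

Ab3 is a neighbor tone.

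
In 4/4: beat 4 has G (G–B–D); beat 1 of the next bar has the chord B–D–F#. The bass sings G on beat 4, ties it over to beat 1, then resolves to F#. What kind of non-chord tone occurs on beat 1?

Suspension.

The harmony at that moment is B minor triad (B, D, F#); G is not a chord tone.
It is held over (the same pitch as the preceding G) and left by step down to F#.
Held over from the previous chord and resolving down by step — a suspension.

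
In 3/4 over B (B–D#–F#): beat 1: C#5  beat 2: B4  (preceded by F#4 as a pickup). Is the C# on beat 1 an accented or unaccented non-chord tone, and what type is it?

Accented appoggiatura.

The harmony at that moment is B major triad (B, D#, F#); C#5 is not a chord tone.
It is approached by leap up from F#4 and left by step down to B4.
Leap in, step out — an appoggiatura.
It falls on the downbeat, so it is accented.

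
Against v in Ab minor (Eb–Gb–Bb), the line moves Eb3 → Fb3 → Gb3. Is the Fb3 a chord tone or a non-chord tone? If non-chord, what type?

Non-chord tone — a passing tone.

The harmony at that moment is Eb minor triad (Eb, Gb, Bb); Fb3 is not a chord tone.
It is approached by step up from Eb3 and left by step up to Gb3.
Step in, step out in the same direction — a passing tone.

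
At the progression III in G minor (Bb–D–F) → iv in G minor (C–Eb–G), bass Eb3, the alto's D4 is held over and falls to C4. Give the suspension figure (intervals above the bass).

At the second chord the bass is Eb3. The suspended D4 lies a seventh above the bass; after resolving down by step to C4, the interval above the bass becomes a sixth.
Suspension figures are named by those two intervals: 7–6.

7–6 suspension.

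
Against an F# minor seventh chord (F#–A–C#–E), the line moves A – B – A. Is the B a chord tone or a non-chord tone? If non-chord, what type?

The harmony at that moment is F# minor seventh chord (F#, A, C#, E); B is not a chord tone.
It is approached by step up from A and left by step down to A.
Step away and step back to the same note — a neighbor tone (upper neighbor).

Non-chord tone — a neighbor tone.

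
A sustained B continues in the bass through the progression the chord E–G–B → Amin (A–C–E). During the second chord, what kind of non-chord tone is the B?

Pedal tone (pedal point).

The harmony at that moment is A minor triad (A, C, E); B is not a chord tone.
It is held over (the same pitch as the preceding B) and then sustained as the same pitch into the next harmony.
Sustained through a change of harmony — a pedal tone.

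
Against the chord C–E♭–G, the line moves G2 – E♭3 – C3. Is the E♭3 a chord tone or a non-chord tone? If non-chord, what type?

C minor triad contains C, E♭, G; E♭ is the third, so it is a chord tone.

Chord tone (the third of C minor triad).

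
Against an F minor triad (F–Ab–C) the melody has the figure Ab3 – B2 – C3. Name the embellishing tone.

B2 is an appoggiatura.

The harmony at that moment is F minor triad (F, Ab, C); B2 is not a chord tone.
It is approached by leap down from Ab3 and left by step up to C3.
Leap in, step out — an appoggiatura.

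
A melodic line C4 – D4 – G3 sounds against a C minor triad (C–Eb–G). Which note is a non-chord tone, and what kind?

D4 is an escape tone.

The harmony at that moment is C minor triad (C, Eb, G); D4 is not a chord tone.
It is approached by step up from C4 and left by leap down to G3.
Step in, leap out — an escape tone.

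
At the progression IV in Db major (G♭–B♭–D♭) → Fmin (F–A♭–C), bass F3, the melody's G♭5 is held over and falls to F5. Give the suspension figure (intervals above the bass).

9–8 suspension.

At the second chord the bass is F3. The suspended G♭5 lies a ninth above the bass; after resolving down by step to F5, the interval above the bass becomes an octave.
Suspension figures are named by those two intervals: 9–8.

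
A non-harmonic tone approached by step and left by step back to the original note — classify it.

Approach: by step. Departure: by step in the opposite direction, back to the starting pitch.
Stepwise on both sides but reversing to return to the same chord tone — a neighbor tone. (Had it continued onward in the same direction it would be a passing tone instead.)

Neighbor tone.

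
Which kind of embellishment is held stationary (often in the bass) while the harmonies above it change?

Pedal tone.

Approach: none. Departure: none — a single pitch is sustained while the chords change around it, passing through harmonies that do not contain it.
No melodic motion at all; the dissonance is created entirely by the moving harmonies against the stationary note — a pedal tone (pedal point).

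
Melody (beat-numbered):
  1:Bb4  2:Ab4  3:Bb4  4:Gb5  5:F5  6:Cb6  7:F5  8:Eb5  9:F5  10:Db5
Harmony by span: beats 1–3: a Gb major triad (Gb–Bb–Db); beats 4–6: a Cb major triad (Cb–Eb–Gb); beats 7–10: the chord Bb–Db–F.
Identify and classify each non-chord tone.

The harmony at that moment is Gb major triad (Gb, Bb, Db); Ab4 is not a chord tone.
It is approached by step down from Bb4 and left by step up to Bb4.
Step away and step back to the same note — a neighbor tone (lower neighbor).
The harmony at that moment is Cb major triad (Cb, Eb, Gb); F5 is not a chord tone.
It is approached by step down from Gb5 and left by leap up to Cb6.
Step in, leap out — an escape tone.
The harmony at that moment is Bb minor triad (Bb, Db, F); Eb5 is not a chord tone.
It is approached by step down from F5 and left by step up to F5.
Step away and step back to the same note — a neighbor tone (lower neighbor).

Ab4 (beat 2) — neighbor tone; F5 (beat 5) — escape tone; Eb5 (beat 8) — neighbor tone.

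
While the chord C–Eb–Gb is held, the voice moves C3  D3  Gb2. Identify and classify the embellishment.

The harmony at that moment is C diminished triad (C, Eb, Gb); D3 is not a chord tone.
It is approached by step up from C3 and left by leap down to Gb2.
Step in, leap out — an escape tone.

D3 is an escape tone.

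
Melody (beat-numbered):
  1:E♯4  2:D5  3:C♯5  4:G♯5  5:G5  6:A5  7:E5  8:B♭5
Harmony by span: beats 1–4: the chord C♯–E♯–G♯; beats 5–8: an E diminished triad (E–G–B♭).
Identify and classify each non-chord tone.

The harmony at that moment is C♯ major triad (C♯, E♯, G♯); D5 is not a chord tone.
It is approached by leap up from E♯4 and left by step down to C♯5.
Leap in, step out — an appoggiatura.
The harmony at that moment is E diminished triad (E, G, B♭); A5 is not a chord tone.
It is approached by step up from G5 and left by leap down to E5.
Step in, leap out — an escape tone.

D5 (beat 2) — appoggiatura; A5 (beat 6) — escape tone.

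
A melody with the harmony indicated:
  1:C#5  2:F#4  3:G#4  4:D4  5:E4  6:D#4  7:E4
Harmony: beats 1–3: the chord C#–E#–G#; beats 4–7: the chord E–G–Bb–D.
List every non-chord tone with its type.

The harmony at that moment is C# major triad (C#, E#, G#); F#4 is not a chord tone.
It is approached by leap down from C#5 and left by step up to G#4.
Leap in, step out — an appoggiatura.
The harmony at that moment is E half-diminished seventh chord (E, G, Bb, D); D#4 is not a chord tone.
It is approached by step down from E4 and left by step up to E4.
Step away and step back to the same note — a neighbor tone (lower neighbor).

F#4 (beat 2) — appoggiatura; D#4 (beat 6) — neighbor tone.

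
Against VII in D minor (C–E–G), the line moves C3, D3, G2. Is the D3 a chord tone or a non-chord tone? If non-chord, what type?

The harmony at that moment is C major triad (C, E, G); D3 is not a chord tone.
It is approached by step up from C3 and left by leap down to G2.
Step in, leap out — an escape tone.

Non-chord tone — an escape tone.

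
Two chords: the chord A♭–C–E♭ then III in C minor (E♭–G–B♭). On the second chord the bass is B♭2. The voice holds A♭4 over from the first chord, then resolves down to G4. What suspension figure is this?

At the second chord the bass is B♭2. The suspended A♭4 lies a seventh above the bass; after resolving down by step to G4, the interval above the bass becomes a sixth.
Suspension figures are named by those two intervals: 7–6.

7–6 suspension.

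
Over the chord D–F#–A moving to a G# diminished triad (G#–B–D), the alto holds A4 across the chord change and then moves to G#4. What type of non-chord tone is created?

The harmony at that moment is G# diminished triad (G#, B, D); A4 is not a chord tone.
It is held over (the same pitch as the preceding A4) and left by step down to G#4.
Held over from the previous chord and resolving down by step — a suspension.

A4 is a suspension.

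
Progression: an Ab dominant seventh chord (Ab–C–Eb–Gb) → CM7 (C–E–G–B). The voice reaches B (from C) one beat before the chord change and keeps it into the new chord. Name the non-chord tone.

The harmony at that moment is Ab dominant seventh chord (Ab, C, Eb, Gb); B is not a chord tone.
It is approached by step down from C and then sustained as the same pitch into the next harmony.
Arriving early and becoming a chord tone when the harmony changes — an anticipation.

B is an anticipation.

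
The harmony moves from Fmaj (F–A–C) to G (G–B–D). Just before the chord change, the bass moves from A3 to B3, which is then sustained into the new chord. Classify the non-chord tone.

The harmony at that moment is F major triad (F, A, C); B3 is not a chord tone.
It is approached by step up from A3 and then sustained as the same pitch into the next harmony.
Arriving early and becoming a chord tone when the harmony changes — an anticipation.

B3 is an anticipation.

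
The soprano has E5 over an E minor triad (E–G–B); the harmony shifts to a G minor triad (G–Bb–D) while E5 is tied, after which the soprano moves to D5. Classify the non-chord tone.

E5 is a suspension.

The harmony at that moment is G minor triad (G, Bb, D); E5 is not a chord tone.
It is held over (the same pitch as the preceding E5) and left by step down to D5.
Held over from the previous chord and resolving down by step — a suspension.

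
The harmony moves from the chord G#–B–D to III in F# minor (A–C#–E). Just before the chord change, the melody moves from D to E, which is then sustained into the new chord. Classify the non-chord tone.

The harmony at that moment is G# diminished triad (G#, B, D); E is not a chord tone.
It is approached by step up from D and then sustained as the same pitch into the next harmony.
Arriving early and becoming a chord tone when the harmony changes — an anticipation.

E is an anticipation.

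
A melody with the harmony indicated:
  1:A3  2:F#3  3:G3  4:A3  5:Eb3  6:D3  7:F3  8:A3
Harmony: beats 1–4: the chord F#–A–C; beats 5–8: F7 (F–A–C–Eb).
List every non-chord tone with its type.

The harmony at that moment is F# diminished triad (F#, A, C); G3 is not a chord tone.
It is approached by step up from F#3 and left by step up to A3.
Step in, step out in the same direction — a passing tone.
The harmony at that moment is F dominant seventh chord (F, A, C, Eb); D3 is not a chord tone.
It is approached by step down from Eb3 and left by leap up to F3.
Step in, leap out — an escape tone.

G3 (beat 3) — passing tone; D3 (beat 6) — escape tone.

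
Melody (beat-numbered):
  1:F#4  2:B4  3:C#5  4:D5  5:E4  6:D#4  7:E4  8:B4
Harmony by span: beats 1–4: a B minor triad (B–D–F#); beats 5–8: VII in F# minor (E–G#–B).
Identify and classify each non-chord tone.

C#5 (beat 3) — passing tone; D#4 (beat 6) — neighbor tone.

The harmony at that moment is B minor triad (B, D, F#); C#5 is not a chord tone.
It is approached by step up from B4 and left by step up to D5.
Step in, step out in the same direction — a passing tone.
The harmony at that moment is E major triad (E, G#, B); D#4 is not a chord tone.
It is approached by step down from E4 and left by step up to E4.
Step away and step back to the same note — a neighbor tone (lower neighbor).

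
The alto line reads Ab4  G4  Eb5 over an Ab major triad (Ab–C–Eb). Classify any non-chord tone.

The harmony at that moment is Ab major triad (Ab, C, Eb); G4 is not a chord tone.
It is approached by step down from Ab4 and left by leap up to Eb5.
Step in, leap out — an escape tone.

G4 is an escape tone.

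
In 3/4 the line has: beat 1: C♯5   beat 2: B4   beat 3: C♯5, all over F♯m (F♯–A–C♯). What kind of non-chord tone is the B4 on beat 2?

The harmony at that moment is F♯ minor triad (F♯, A, C♯); B4 is not a chord tone.
It is approached by step down from C♯5 and left by step up to C♯5.
Step away and step back to the same note — a neighbor tone (lower neighbor).

Lower neighbor tone.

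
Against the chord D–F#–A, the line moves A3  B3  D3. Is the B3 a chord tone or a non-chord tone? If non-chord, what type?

Non-chord tone — an escape tone.

The harmony at that moment is D major triad (D, F#, A); B3 is not a chord tone.
It is approached by step up from A3 and left by leap down to D3.
Step in, leap out — an escape tone.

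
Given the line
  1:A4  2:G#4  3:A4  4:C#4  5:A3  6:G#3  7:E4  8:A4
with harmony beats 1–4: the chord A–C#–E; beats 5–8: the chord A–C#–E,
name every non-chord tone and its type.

G#4 (beat 2) — neighbor tone; G#3 (beat 6) — escape tone.

The harmony at that moment is A major triad (A, C#, E); G#4 is not a chord tone.
It is approached by step down from A4 and left by step up to A4.
Step away and step back to the same note — a neighbor tone (lower neighbor).
The harmony at that moment is A major triad (A, C#, E); G#3 is not a chord tone.
It is approached by step down from A3 and left by leap up to E4.
Step in, leap out — an escape tone.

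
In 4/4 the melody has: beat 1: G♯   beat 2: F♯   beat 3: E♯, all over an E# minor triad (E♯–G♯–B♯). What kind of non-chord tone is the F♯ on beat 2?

The harmony at that moment is E♯ minor triad (E♯, G♯, B♯); F♯ is not a chord tone.
It is approached by step down from G♯ and left by step down to E♯.
Step in, step out in the same direction — a passing tone.

Passing tone.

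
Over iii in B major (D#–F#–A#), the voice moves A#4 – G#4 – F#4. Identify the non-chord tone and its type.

G#4 is a passing tone.

The harmony at that moment is D# minor triad (D#, F#, A#); G#4 is not a chord tone.
It is approached by step down from A#4 and left by step down to F#4.
Step in, step out in the same direction — a passing tone.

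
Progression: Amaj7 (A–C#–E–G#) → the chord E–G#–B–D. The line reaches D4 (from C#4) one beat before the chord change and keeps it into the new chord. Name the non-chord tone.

D4 is an anticipation.

The harmony at that moment is A major seventh chord (A, C#, E, G#); D4 is not a chord tone.
It is approached by step up from C#4 and then sustained as the same pitch into the next harmony.
Arriving early and becoming a chord tone when the harmony changes — an anticipation.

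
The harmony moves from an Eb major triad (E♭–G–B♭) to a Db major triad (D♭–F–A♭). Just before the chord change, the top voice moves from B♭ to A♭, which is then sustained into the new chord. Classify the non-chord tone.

The harmony at that moment is E♭ major triad (E♭, G, B♭); A♭ is not a chord tone.
It is approached by step down from B♭ and then sustained as the same pitch into the next harmony.
Arriving early and becoming a chord tone when the harmony changes — an anticipation.

A♭ is an anticipation.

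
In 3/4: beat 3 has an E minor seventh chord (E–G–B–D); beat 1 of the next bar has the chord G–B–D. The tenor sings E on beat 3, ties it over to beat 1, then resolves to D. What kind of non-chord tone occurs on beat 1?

The harmony at that moment is G major triad (G, B, D); E is not a chord tone.
It is held over (the same pitch as the preceding E) and left by step down to D.
Held over from the previous chord and resolving down by step — a suspension.

Suspension.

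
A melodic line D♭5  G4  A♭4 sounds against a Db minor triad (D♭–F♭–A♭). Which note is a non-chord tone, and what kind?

G4 is an appoggiatura.

The harmony at that moment is D♭ minor triad (D♭, F♭, A♭); G4 is not a chord tone.
It is approached by leap down from D♭5 and left by step up to A♭4.
Leap in, step out — an appoggiatura.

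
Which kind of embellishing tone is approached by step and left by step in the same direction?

Passing tone.

Approach: by step. Departure: by step, continuing in the same direction.
Stepwise on both sides with no change of direction means the note fills in the space between two different chord tones — a passing tone. (Had it turned back to its starting note it would be a neighbor tone instead.)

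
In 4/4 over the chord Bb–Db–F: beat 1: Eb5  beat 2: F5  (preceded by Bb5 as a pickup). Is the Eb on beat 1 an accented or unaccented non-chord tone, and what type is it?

Accented appoggiatura.

The harmony at that moment is Bb minor triad (Bb, Db, F); Eb5 is not a chord tone.
It is approached by leap down from Bb5 and left by step up to F5.
Leap in, step out — an appoggiatura.
It falls on the downbeat, so it is accented.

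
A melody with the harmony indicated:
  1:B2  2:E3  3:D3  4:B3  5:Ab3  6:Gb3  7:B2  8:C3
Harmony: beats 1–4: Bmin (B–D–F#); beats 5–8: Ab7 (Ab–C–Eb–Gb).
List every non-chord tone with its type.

E3 (beat 2) — appoggiatura; B2 (beat 7) — appoggiatura.

The harmony at that moment is B minor triad (B, D, F#); E3 is not a chord tone.
It is approached by leap up from B2 and left by step down to D3.
Leap in, step out — an appoggiatura.
The harmony at that moment is Ab dominant seventh chord (Ab, C, Eb, Gb); B2 is not a chord tone.
It is approached by leap down from Gb3 and left by step up to C3.
Leap in, step out — an appoggiatura.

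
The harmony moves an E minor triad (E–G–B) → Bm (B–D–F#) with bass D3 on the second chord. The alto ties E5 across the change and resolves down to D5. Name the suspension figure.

9–8 suspension.

At the second chord the bass is D3. The suspended E5 lies a ninth above the bass; after resolving down by step to D5, the interval above the bass becomes an octave.
Suspension figures are named by those two intervals: 9–8.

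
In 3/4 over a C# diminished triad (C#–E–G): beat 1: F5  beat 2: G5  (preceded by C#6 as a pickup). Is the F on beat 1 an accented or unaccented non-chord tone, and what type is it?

The harmony at that moment is C# diminished triad (C#, E, G); F5 is not a chord tone.
It is approached by leap down from C#6 and left by step up to G5.
Leap in, step out — an appoggiatura.
It falls on the downbeat, so it is accented.

Accented appoggiatura.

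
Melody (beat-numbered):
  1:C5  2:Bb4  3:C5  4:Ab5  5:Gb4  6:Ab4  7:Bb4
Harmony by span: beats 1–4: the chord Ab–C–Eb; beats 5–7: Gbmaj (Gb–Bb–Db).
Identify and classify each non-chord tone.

The harmony at that moment is Ab major triad (Ab, C, Eb); Bb4 is not a chord tone.
It is approached by step down from C5 and left by step up to C5.
Step away and step back to the same note — a neighbor tone (lower neighbor).
The harmony at that moment is Gb major triad (Gb, Bb, Db); Ab4 is not a chord tone.
It is approached by step up from Gb4 and left by step up to Bb4.
Step in, step out in the same direction — a passing tone.

Bb4 (beat 2) — neighbor tone; Ab4 (beat 6) — passing tone.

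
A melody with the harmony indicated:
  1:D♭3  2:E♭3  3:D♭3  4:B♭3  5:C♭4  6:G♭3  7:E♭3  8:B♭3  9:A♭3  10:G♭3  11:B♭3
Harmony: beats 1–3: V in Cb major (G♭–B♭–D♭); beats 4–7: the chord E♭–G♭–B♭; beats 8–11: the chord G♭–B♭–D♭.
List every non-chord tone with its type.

The harmony at that moment is G♭ major triad (G♭, B♭, D♭); E♭3 is not a chord tone.
It is approached by step up from D♭3 and left by step down to D♭3.
Step away and step back to the same note — a neighbor tone (upper neighbor).
The harmony at that moment is E♭ minor triad (E♭, G♭, B♭); C♭4 is not a chord tone.
It is approached by step up from B♭3 and left by leap down to G♭3.
Step in, leap out — an escape tone.
The harmony at that moment is G♭ major triad (G♭, B♭, D♭); A♭3 is not a chord tone.
It is approached by step down from B♭3 and left by step down to G♭3.
Step in, step out in the same direction — a passing tone.

E♭3 (beat 2) — neighbor tone; C♭4 (beat 5) — escape tone; A♭3 (beat 9) — passing tone.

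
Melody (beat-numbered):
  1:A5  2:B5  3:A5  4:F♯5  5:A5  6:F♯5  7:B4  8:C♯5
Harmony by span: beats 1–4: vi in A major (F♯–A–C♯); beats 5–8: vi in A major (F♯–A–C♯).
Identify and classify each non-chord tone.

B5 (beat 2) — neighbor tone; B4 (beat 7) — appoggiatura.

The harmony at that moment is F♯ minor triad (F♯, A, C♯); B5 is not a chord tone.
It is approached by step up from A5 and left by step down to A5.
Step away and step back to the same note — a neighbor tone (upper neighbor).
The harmony at that moment is F♯ minor triad (F♯, A, C♯); B4 is not a chord tone.
It is approached by leap down from F♯5 and left by step up to C♯5.
Leap in, step out — an appoggiatura.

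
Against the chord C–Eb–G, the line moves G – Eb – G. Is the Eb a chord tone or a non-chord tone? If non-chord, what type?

Chord tone (the third of C minor triad).

C minor triad contains C, Eb, G; Eb is the third, so it is a chord tone.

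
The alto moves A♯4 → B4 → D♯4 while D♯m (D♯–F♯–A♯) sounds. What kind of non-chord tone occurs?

The harmony at that moment is D♯ minor triad (D♯, F♯, A♯); B4 is not a chord tone.
It is approached by step up from A♯4 and left by leap down to D♯4.
Step in, leap out — an escape tone.

B4 is an escape tone.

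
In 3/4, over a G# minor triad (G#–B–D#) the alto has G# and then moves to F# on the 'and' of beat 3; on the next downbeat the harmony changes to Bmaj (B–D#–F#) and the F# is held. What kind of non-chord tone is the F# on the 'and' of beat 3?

The harmony at that moment is G# minor triad (G#, B, D#); F# is not a chord tone.
It is approached by step down from G# and then sustained as the same pitch into the next harmony.
Arriving early and becoming a chord tone when the harmony changes — an anticipation.

Anticipation.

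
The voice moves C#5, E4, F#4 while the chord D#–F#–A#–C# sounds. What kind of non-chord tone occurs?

The harmony at that moment is D# minor seventh chord (D#, F#, A#, C#); E4 is not a chord tone.
It is approached by leap down from C#5 and left by step up to F#4.
Leap in, step out — an appoggiatura.

E4 is an appoggiatura.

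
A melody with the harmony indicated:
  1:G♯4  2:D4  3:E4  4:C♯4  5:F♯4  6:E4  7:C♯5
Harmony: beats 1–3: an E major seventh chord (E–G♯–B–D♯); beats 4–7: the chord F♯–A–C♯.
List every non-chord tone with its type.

The harmony at that moment is E major seventh chord (E, G♯, B, D♯); D4 is not a chord tone.
It is approached by leap down from G♯4 and left by step up to E4.
Leap in, step out — an appoggiatura.
The harmony at that moment is F♯ minor triad (F♯, A, C♯); E4 is not a chord tone.
It is approached by step down from F♯4 and left by leap up to C♯5.
Step in, leap out — an escape tone.

D4 (beat 2) — appoggiatura; E4 (beat 6) — escape tone.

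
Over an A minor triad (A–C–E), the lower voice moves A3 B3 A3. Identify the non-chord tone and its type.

B3 is a neighbor tone.

The harmony at that moment is A minor triad (A, C, E); B3 is not a chord tone.
It is approached by step up from A3 and left by step down to A3.
Step away and step back to the same note — a neighbor tone (upper neighbor).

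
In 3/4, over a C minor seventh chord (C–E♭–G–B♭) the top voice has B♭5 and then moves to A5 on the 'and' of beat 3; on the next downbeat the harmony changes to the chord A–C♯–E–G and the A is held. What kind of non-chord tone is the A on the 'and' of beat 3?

Anticipation.

The harmony at that moment is C minor seventh chord (C, E♭, G, B♭); A5 is not a chord tone.
It is approached by step down from B♭5 and then sustained as the same pitch into the next harmony.
Arriving early and becoming a chord tone when the harmony changes — an anticipation.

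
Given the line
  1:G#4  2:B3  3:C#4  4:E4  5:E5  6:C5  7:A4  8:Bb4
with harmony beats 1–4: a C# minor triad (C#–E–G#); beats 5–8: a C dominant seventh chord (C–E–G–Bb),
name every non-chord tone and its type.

The harmony at that moment is C# minor triad (C#, E, G#); B3 is not a chord tone.
It is approached by leap down from G#4 and left by step up to C#4.
Leap in, step out — an appoggiatura.
The harmony at that moment is C dominant seventh chord (C, E, G, Bb); A4 is not a chord tone.
It is approached by leap down from C5 and left by step up to Bb4.
Leap in, step out — an appoggiatura.

B3 (beat 2) — appoggiatura; A4 (beat 7) — appoggiatura.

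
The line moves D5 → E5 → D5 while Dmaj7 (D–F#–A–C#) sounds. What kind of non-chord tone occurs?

E5 is a neighbor tone.

The harmony at that moment is D major seventh chord (D, F#, A, C#); E5 is not a chord tone.
It is approached by step up from D5 and left by step down to D5.
Step away and step back to the same note — a neighbor tone (upper neighbor).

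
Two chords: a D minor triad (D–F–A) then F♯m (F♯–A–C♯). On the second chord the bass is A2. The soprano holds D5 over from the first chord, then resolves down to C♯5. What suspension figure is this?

4–3 suspension.

At the second chord the bass is A2. The suspended D5 lies a fourth above the bass; after resolving down by step to C♯5, the interval above the bass becomes a third.
Suspension figures are named by those two intervals: 4–3.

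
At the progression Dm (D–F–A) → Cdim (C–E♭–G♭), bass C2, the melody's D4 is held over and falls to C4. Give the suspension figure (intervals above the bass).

At the second chord the bass is C2. The suspended D4 lies a ninth above the bass; after resolving down by step to C4, the interval above the bass becomes an octave.
Suspension figures are named by those two intervals: 9–8.

9–8 suspension.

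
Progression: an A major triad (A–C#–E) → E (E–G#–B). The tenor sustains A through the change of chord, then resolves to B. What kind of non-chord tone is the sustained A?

A is a retardation.

The harmony at that moment is E major triad (E, G#, B); A is not a chord tone.
It is held over (the same pitch as the preceding A) and left by step up to B.
Held over from the previous chord and resolving up by step — a retardation.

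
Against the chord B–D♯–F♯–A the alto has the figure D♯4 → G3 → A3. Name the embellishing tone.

The harmony at that moment is B dominant seventh chord (B, D♯, F♯, A); G3 is not a chord tone.
It is approached by leap down from D♯4 and left by step up to A3.
Leap in, step out — an appoggiatura.

G3 is an appoggiatura.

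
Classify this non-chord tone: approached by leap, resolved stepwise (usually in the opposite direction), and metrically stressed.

Appoggiatura.

Approach: by leap. Departure: by step. Metric position: strong.
Leap in, step out, in a metrically strong position — an appoggiatura. (It is the mirror image of the escape tone, which steps in and leaps out from a weak position.)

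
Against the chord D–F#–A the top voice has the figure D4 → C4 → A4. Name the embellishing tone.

The harmony at that moment is D major triad (D, F#, A); C4 is not a chord tone.
It is approached by step down from D4 and left by leap up to A4.
Step in, leap out — an escape tone.

C4 is an escape tone.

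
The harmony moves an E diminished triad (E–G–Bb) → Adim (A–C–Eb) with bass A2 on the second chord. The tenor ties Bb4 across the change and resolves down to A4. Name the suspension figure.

At the second chord the bass is A2. The suspended Bb4 lies a ninth above the bass; after resolving down by step to A4, the interval above the bass becomes an octave.
Suspension figures are named by those two intervals: 9–8.

9–8 suspension.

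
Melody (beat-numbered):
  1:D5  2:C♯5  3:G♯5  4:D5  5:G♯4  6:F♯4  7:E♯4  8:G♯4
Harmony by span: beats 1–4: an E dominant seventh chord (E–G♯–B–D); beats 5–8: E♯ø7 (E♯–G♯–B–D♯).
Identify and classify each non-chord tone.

C♯5 (beat 2) — escape tone; F♯4 (beat 6) — passing tone.

The harmony at that moment is E dominant seventh chord (E, G♯, B, D); C♯5 is not a chord tone.
It is approached by step down from D5 and left by leap up to G♯5.
Step in, leap out — an escape tone.
The harmony at that moment is E♯ half-diminished seventh chord (E♯, G♯, B, D♯); F♯4 is not a chord tone.
It is approached by step down from G♯4 and left by step down to E♯4.
Step in, step out in the same direction — a passing tone.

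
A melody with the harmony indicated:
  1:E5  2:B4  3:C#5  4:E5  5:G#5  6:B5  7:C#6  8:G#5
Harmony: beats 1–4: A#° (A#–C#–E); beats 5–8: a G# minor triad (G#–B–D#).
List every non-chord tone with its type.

The harmony at that moment is A# diminished triad (A#, C#, E); B4 is not a chord tone.
It is approached by leap down from E5 and left by step up to C#5.
Leap in, step out — an appoggiatura.
The harmony at that moment is G# minor triad (G#, B, D#); C#6 is not a chord tone.
It is approached by step up from B5 and left by leap down to G#5.
Step in, leap out — an escape tone.

B4 (beat 2) — appoggiatura; C#6 (beat 7) — escape tone.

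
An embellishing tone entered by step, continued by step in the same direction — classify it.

Passing tone.

Approach: by step. Departure: by step, continuing in the same direction.
Stepwise on both sides with no change of direction means the note fills in the space between two different chord tones — a passing tone. (Had it turned back to its starting note it would be a neighbor tone instead.)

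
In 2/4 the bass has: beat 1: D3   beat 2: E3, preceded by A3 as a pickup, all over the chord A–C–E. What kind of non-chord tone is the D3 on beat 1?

The harmony at that moment is A minor triad (A, C, E); D3 is not a chord tone.
It is approached by leap down from A3 and left by step up to E3.
Leap in, step out, metrically accented — an appoggiatura.

Appoggiatura.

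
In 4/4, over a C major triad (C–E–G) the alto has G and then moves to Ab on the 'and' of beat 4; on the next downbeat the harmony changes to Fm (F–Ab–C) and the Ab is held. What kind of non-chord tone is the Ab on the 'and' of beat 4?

The harmony at that moment is C major triad (C, E, G); Ab is not a chord tone.
It is approached by step up from G and then sustained as the same pitch into the next harmony.
Arriving early and becoming a chord tone when the harmony changes — an anticipation.

Anticipation.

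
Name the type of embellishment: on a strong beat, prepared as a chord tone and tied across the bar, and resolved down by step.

Approach: by preparation — the pitch is first a chord tone, then held (tied or repeated) while the harmony changes under it. Departure: down by step. Metric position: strong.
A prepared dissonance that resolves downward by step — a suspension. (The same figure resolving upward would be a retardation.)

Suspension.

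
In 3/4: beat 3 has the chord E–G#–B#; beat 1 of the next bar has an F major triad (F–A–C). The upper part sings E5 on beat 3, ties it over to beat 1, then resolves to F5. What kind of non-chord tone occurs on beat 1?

Retardation.

The harmony at that moment is F major triad (F, A, C); E5 is not a chord tone.
It is held over (the same pitch as the preceding E5) and left by step up to F5.
Held over from the previous chord and resolving up by step — a retardation.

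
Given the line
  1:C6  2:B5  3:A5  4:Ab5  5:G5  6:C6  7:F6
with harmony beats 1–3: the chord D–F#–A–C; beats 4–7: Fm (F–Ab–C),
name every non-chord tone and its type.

The harmony at that moment is D dominant seventh chord (D, F#, A, C); B5 is not a chord tone.
It is approached by step down from C6 and left by step down to A5.
Step in, step out in the same direction — a passing tone.
The harmony at that moment is F minor triad (F, Ab, C); G5 is not a chord tone.
It is approached by step down from Ab5 and left by leap up to C6.
Step in, leap out — an escape tone.

B5 (beat 2) — passing tone; G5 (beat 5) — escape tone.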